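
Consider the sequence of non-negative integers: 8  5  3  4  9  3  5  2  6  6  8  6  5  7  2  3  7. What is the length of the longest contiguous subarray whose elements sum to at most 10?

3

[8] sum 8 len 1
[5] sum 5 len 1
[5, 3] sum 8 len 2
[3, 4] sum 7 len 2
[9] sum 9 len 1
[3] sum 3 len 1
[3, 5] sum 8 len 2
[3, 5, 2] sum 10 len 3
[2, 6] sum 8 len 2
[6] sum 6 len 1
[8] sum 8 len 1
[6] sum 6 len 1
[5] sum 5 len 1
[7] sum 7 len 1
[7, 2] sum 9 len 2
[2, 3] sum 5 len 2
[3, 7] sum 10 len 2
Longest length seen: 3.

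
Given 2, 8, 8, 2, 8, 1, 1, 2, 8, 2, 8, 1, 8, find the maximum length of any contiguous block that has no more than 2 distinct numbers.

[2] 1 distinct, len 1
[2, 8] 2 distinct, len 2
[2, 8, 8] 2 distinct, len 3
[2, 8, 8, 2] 2 distinct, len 4
[2, 8, 8, 2, 8] 2 distinct, len 5
[8, 1] 2 distinct, len 2
[8, 1, 1] 2 distinct, len 3
[1, 1, 2] 2 distinct, len 3
[2, 8] 2 distinct, len 2
[2, 8, 2] 2 distinct, len 3
[2, 8, 2, 8] 2 distinct, len 4
[8, 1] 2 distinct, len 2
[8, 1, 8] 2 distinct, len 3
Longest length with ≤2 distinct: 5.

5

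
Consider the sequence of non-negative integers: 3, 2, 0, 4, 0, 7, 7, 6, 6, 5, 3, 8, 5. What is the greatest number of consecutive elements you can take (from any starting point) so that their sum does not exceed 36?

9

[3] sum 3 len 1
[3, 2] sum 5 len 2
[3, 2, 0] sum 5 len 3
[3, 2, 0, 4] sum 9 len 4
[3, 2, 0, 4, 0] sum 9 len 5
[3, 2, 0, 4, 0, 7] sum 16 len 6
[3, 2, 0, 4, 0, 7, 7] sum 23 len 7
[3, 2, 0, 4, 0, 7, 7, 6] sum 29 len 8
[3, 2, 0, 4, 0, 7, 7, 6, 6] sum 35 len 9
[0, 4, 0, 7, 7, 6, 6, 5] sum 35 len 8
[0, 7, 7, 6, 6, 5, 3] sum 34 len 7
[7, 6, 6, 5, 3, 8] sum 35 len 6
[6, 6, 5, 3, 8, 5] sum 33 len 6
Longest length seen: 9.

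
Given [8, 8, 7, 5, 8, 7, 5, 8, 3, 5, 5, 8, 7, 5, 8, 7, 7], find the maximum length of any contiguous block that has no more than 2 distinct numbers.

3

[8] 1 distinct, len 1
[8, 8] 1 distinct, len 2
[8, 8, 7] 2 distinct, len 3
[7, 5] 2 distinct, len 2
[5, 8] 2 distinct, len 2
[8, 7] 2 distinct, len 2
[7, 5] 2 distinct, len 2
[5, 8] 2 distinct, len 2
[8, 3] 2 distinct, len 2
[3, 5] 2 distinct, len 2
[3, 5, 5] 2 distinct, len 3
[5, 5, 8] 2 distinct, len 3
[8, 7] 2 distinct, len 2
[7, 5] 2 distinct, len 2
[5, 8] 2 distinct, len 2
[8, 7] 2 distinct, len 2
[8, 7, 7] 2 distinct, len 3
Longest length with ≤2 distinct: 3.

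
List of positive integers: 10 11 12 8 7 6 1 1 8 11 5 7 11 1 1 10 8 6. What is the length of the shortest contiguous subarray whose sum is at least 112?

17

Extend right; whenever the sum reaches 112, record the length and shrink from the left:
add 10: running sum 10 < 112
add 11: running sum 21 < 112
add 12: running sum 33 < 112
add 8: running sum 41 < 112
add 7: running sum 48 < 112
add 6: running sum 54 < 112
add 1: running sum 55 < 112
add 1: running sum 56 < 112
add 8: running sum 64 < 112
add 11: running sum 75 < 112
add 5: running sum 80 < 112
add 7: running sum 87 < 112
add 11: running sum 98 < 112
add 1: running sum 99 < 112
add 1: running sum 100 < 112
add 10: running sum 110 < 112
end 16: [10, 11, 12, 8, 7, 6, 1, 1, 8, 11, 5, 7, 11, 1, 1, 10, 8] sum 118, len 17
end 17: [11, 12, 8, 7, 6, 1, 1, 8, 11, 5, 7, 11, 1, 1, 10, 8, 6] sum 114, len 17
Shortest qualifying length: 17.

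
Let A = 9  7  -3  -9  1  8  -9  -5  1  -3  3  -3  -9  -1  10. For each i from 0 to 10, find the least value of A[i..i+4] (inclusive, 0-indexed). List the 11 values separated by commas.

-9, -9, -9, -9, -9, -9, -9, -5, -9, -9, -9

(9, 7, -3, -9, 1) → min -9
(7, -3, -9, 1, 8) → min -9
(-3, -9, 1, 8, -9) → min -9
(-9, 1, 8, -9, -5) → min -9
(1, 8, -9, -5, 1) → min -9
(8, -9, -5, 1, -3) → min -9
(-9, -5, 1, -3, 3) → min -9
(-5, 1, -3, 3, -3) → min -5
(1, -3, 3, -3, -9) → min -9
(-3, 3, -3, -9, -1) → min -9
(3, -3, -9, -1, 10) → min -9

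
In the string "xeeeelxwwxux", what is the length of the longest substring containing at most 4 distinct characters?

10

Extend right; when distinct count exceeds 4, shrink from the left:
[x] 1 distinct, len 1
[x, e] 2 distinct, len 2
[x, e, e] 2 distinct, len 3
[x, e, e, e] 2 distinct, len 4
[x, e, e, e, e] 2 distinct, len 5
[x, e, e, e, e, l] 3 distinct, len 6
[x, e, e, e, e, l, x] 3 distinct, len 7
[x, e, e, e, e, l, x, w] 4 distinct, len 8
[x, e, e, e, e, l, x, w, w] 4 distinct, len 9
[x, e, e, e, e, l, x, w, w, x] 4 distinct, len 10
[l, x, w, w, x, u] 4 distinct, len 6
[l, x, w, w, x, u, x] 4 distinct, len 7
Longest length with ≤4 distinct: 10.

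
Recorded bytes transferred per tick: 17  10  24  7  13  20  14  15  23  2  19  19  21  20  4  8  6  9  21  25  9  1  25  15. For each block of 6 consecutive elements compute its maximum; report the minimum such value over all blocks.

21

[17, 10, 24, 7, 13, 20] → max 24
[10, 24, 7, 13, 20, 14] → max 24
[24, 7, 13, 20, 14, 15] → max 24
[7, 13, 20, 14, 15, 23] → max 23
[13, 20, 14, 15, 23, 2] → max 23
[20, 14, 15, 23, 2, 19] → max 23
[14, 15, 23, 2, 19, 19] → max 23
[15, 23, 2, 19, 19, 21] → max 23
[23, 2, 19, 19, 21, 20] → max 23
[2, 19, 19, 21, 20, 4] → max 21
[19, 19, 21, 20, 4, 8] → max 21
[19, 21, 20, 4, 8, 6] → max 21
[21, 20, 4, 8, 6, 9] → max 21
[20, 4, 8, 6, 9, 21] → max 21
[4, 8, 6, 9, 21, 25] → max 25
[8, 6, 9, 21, 25, 9] → max 25
[6, 9, 21, 25, 9, 1] → max 25
[9, 21, 25, 9, 1, 25] → max 25
[21, 25, 9, 1, 25, 15] → max 25
Minimum of these is 21.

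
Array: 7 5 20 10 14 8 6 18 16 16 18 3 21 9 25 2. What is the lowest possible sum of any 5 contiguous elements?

56

Window sums for each of the 12 positions:
[7, 5, 20, 10, 14] → sum 56
[5, 20, 10, 14, 8] → sum 57
[20, 10, 14, 8, 6] → sum 58
[10, 14, 8, 6, 18] → sum 56
[14, 8, 6, 18, 16] → sum 62
[8, 6, 18, 16, 16] → sum 64
[6, 18, 16, 16, 18] → sum 74
[18, 16, 16, 18, 3] → sum 71
[16, 16, 18, 3, 21] → sum 74
[16, 18, 3, 21, 9] → sum 67
[18, 3, 21, 9, 25] → sum 76
[3, 21, 9, 25, 2] → sum 60
Lowest of these is 56.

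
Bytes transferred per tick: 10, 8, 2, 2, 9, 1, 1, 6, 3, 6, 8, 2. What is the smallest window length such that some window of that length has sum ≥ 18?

Extend right; whenever the sum reaches 18, record the length and shrink from the left:
add 10: running sum 10 < 18
add 8: shortest ending here [10, 8] sum 18, len 2
add 2: shortest ending here [10, 8, 2] sum 20, len 3
add 2: shortest ending here [10, 8, 2, 2] sum 22, len 4
add 9: shortest ending here [8, 2, 2, 9] sum 21, len 4
add 1: shortest ending here [8, 2, 2, 9, 1] sum 22, len 5
add 1: shortest ending here [8, 2, 2, 9, 1, 1] sum 23, len 6
add 6: shortest ending here [2, 9, 1, 1, 6] sum 19, len 5
add 3: shortest ending here [9, 1, 1, 6, 3] sum 20, len 5
add 6: shortest ending here [9, 1, 1, 6, 3, 6] sum 26, len 6
add 8: shortest ending here [6, 3, 6, 8] sum 23, len 4
add 2: shortest ending here [3, 6, 8, 2] sum 19, len 4
Shortest qualifying length: 2.

2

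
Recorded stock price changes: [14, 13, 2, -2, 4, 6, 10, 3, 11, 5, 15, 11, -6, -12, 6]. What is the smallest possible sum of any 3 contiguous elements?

[14, 13, 2] → sum 29
[13, 2, -2] → sum 13
[2, -2, 4] → sum 4
[-2, 4, 6] → sum 8
[4, 6, 10] → sum 20
[6, 10, 3] → sum 19
[10, 3, 11] → sum 24
[3, 11, 5] → sum 19
[11, 5, 15] → sum 31
[5, 15, 11] → sum 31
[15, 11, -6] → sum 20
[11, -6, -12] → sum -7
[-6, -12, 6] → sum -12
Smallest of these is -12.

-12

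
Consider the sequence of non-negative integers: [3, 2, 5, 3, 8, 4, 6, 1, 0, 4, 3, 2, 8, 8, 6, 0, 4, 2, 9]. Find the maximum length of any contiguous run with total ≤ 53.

[3] sum 3 len 1
[3, 2] sum 5 len 2
[3, 2, 5] sum 10 len 3
[3, 2, 5, 3] sum 13 len 4
[3, 2, 5, 3, 8] sum 21 len 5
[3, 2, 5, 3, 8, 4] sum 25 len 6
[3, 2, 5, 3, 8, 4, 6] sum 31 len 7
[3, 2, 5, 3, 8, 4, 6, 1] sum 32 len 8
[3, 2, 5, 3, 8, 4, 6, 1, 0] sum 32 len 9
[3, 2, 5, 3, 8, 4, 6, 1, 0, 4] sum 36 len 10
[3, 2, 5, 3, 8, 4, 6, 1, 0, 4, 3] sum 39 len 11
[3, 2, 5, 3, 8, 4, 6, 1, 0, 4, 3, 2] sum 41 len 12
[3, 2, 5, 3, 8, 4, 6, 1, 0, 4, 3, 2, 8] sum 49 len 13
[5, 3, 8, 4, 6, 1, 0, 4, 3, 2, 8, 8] sum 52 len 12
[3, 8, 4, 6, 1, 0, 4, 3, 2, 8, 8, 6] sum 53 len 12
[3, 8, 4, 6, 1, 0, 4, 3, 2, 8, 8, 6, 0] sum 53 len 13
[4, 6, 1, 0, 4, 3, 2, 8, 8, 6, 0, 4] sum 46 len 12
[4, 6, 1, 0, 4, 3, 2, 8, 8, 6, 0, 4, 2] sum 48 len 13
[6, 1, 0, 4, 3, 2, 8, 8, 6, 0, 4, 2, 9] sum 53 len 13
Longest length seen: 13.

13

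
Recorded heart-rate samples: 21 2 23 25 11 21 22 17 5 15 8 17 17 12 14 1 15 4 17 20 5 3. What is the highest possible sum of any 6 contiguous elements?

119

21 2 23 25 11 21 → sum 103
2 23 25 11 21 22 → sum 104
23 25 11 21 22 17 → sum 119
25 11 21 22 17 5 → sum 101
11 21 22 17 5 15 → sum 91
21 22 17 5 15 8 → sum 88
22 17 5 15 8 17 → sum 84
17 5 15 8 17 17 → sum 79
5 15 8 17 17 12 → sum 74
15 8 17 17 12 14 → sum 83
8 17 17 12 14 1 → sum 69
17 17 12 14 1 15 → sum 76
17 12 14 1 15 4 → sum 63
12 14 1 15 4 17 → sum 63
14 1 15 4 17 20 → sum 71
1 15 4 17 20 5 → sum 62
15 4 17 20 5 3 → sum 64
Highest of these is 119.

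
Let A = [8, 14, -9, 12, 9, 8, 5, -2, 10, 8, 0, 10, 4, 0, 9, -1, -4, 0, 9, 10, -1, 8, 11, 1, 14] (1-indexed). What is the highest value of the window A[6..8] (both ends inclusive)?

8

Elements at indices 6..8: 8, 5, -2
max(8, 5, -2) = 8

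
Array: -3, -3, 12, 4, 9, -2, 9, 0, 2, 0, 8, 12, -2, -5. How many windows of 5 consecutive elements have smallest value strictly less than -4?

1

(-3, -3, 12, 4, 9) → min -3
(-3, 12, 4, 9, -2) → min -3
(12, 4, 9, -2, 9) → min -2
(4, 9, -2, 9, 0) → min -2
(9, -2, 9, 0, 2) → min -2
(-2, 9, 0, 2, 0) → min -2
(9, 0, 2, 0, 8) → min 0
(0, 2, 0, 8, 12) → min 0
(2, 0, 8, 12, -2) → min -2
(0, 8, 12, -2, -5) → min -5  < -4 ✓
1 window satisfy the condition.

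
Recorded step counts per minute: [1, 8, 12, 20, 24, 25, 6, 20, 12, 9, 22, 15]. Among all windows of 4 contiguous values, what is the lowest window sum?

1 8 12 20 → sum 41
8 12 20 24 → sum 64
12 20 24 25 → sum 81
20 24 25 6 → sum 75
24 25 6 20 → sum 75
25 6 20 12 → sum 63
6 20 12 9 → sum 47
20 12 9 22 → sum 63
12 9 22 15 → sum 58
Lowest of these is 41.

41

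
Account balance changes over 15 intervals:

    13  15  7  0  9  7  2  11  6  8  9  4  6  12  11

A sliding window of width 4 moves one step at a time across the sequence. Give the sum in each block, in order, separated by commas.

13 15 7 0 → sum 35
15 7 0 9 → sum 31
7 0 9 7 → sum 23
0 9 7 2 → sum 18
9 7 2 11 → sum 29
7 2 11 6 → sum 26
2 11 6 8 → sum 27
11 6 8 9 → sum 34
6 8 9 4 → sum 27
8 9 4 6 → sum 27
9 4 6 12 → sum 31
4 6 12 11 → sum 33

35, 31, 23, 18, 29, 26, 27, 34, 27, 27, 31, 33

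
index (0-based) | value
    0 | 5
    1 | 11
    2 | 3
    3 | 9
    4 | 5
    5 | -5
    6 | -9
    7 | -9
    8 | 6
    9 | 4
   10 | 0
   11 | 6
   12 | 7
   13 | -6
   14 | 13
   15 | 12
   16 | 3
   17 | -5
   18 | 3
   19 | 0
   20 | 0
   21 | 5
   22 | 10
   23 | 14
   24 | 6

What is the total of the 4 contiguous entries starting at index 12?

Elements at indices 12..15: 7, -6, 13, 12
sum(7, -6, 13, 12) = 26

26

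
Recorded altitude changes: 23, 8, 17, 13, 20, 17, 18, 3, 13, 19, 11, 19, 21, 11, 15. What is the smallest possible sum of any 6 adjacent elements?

23 8 17 13 20 17 → sum 98
8 17 13 20 17 18 → sum 93
17 13 20 17 18 3 → sum 88
13 20 17 18 3 13 → sum 84
20 17 18 3 13 19 → sum 90
17 18 3 13 19 11 → sum 81
18 3 13 19 11 19 → sum 83
3 13 19 11 19 21 → sum 86
13 19 11 19 21 11 → sum 94
19 11 19 21 11 15 → sum 96
Smallest of these is 81.

81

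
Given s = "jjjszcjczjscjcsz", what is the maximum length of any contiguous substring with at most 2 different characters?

add j: window [j] (1 distinct), len 1
add j: window [j, j] (1 distinct), len 2
add j: window [j, j, j] (1 distinct), len 3
add s: window [j, j, j, s] (2 distinct), len 4
add z: window [s, z] (2 distinct), len 2
add c: window [z, c] (2 distinct), len 2
add j: window [c, j] (2 distinct), len 2
add c: window [c, j, c] (2 distinct), len 3
add z: window [c, z] (2 distinct), len 2
add j: window [z, j] (2 distinct), len 2
add s: window [j, s] (2 distinct), len 2
add c: window [s, c] (2 distinct), len 2
add j: window [c, j] (2 distinct), len 2
add c: window [c, j, c] (2 distinct), len 3
add s: window [c, s] (2 distinct), len 2
add z: window [s, z] (2 distinct), len 2
Longest length with ≤2 distinct: 4.

4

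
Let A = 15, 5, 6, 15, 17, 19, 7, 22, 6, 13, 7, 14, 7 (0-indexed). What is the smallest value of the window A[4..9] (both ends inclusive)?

6

Elements at indices 4..9: 17, 19, 7, 22, 6, 13
min(17, 19, 7, 22, 6, 13) = 6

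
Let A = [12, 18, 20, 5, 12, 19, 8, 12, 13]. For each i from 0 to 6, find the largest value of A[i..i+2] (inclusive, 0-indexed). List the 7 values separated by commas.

20, 20, 20, 19, 19, 19, 13

Sliding a size-3 window across the 9 values:
12 18 20 → max 20
18 20 5 → max 20
20 5 12 → max 20
5 12 19 → max 19
12 19 8 → max 19
19 8 12 → max 19
8 12 13 → max 13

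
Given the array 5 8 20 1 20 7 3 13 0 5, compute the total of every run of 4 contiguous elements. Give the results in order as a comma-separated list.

[5, 8, 20, 1] → sum 34
[8, 20, 1, 20] → sum 49
[20, 1, 20, 7] → sum 48
[1, 20, 7, 3] → sum 31
[20, 7, 3, 13] → sum 43
[7, 3, 13, 0] → sum 23
[3, 13, 0, 5] → sum 21

34, 49, 48, 31, 43, 23, 21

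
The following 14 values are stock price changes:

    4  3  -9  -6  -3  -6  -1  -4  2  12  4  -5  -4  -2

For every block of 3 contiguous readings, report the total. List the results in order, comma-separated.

(4, 3, -9) → sum -2
(3, -9, -6) → sum -12
(-9, -6, -3) → sum -18
(-6, -3, -6) → sum -15
(-3, -6, -1) → sum -10
(-6, -1, -4) → sum -11
(-1, -4, 2) → sum -3
(-4, 2, 12) → sum 10
(2, 12, 4) → sum 18
(12, 4, -5) → sum 11
(4, -5, -4) → sum -5
(-5, -4, -2) → sum -11

-2, -12, -18, -15, -10, -11, -3, 10, 18, 11, -5, -11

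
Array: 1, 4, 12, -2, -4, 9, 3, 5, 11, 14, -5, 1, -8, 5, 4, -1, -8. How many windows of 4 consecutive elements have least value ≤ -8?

5

1 4 12 -2 → min -2
4 12 -2 -4 → min -4
12 -2 -4 9 → min -4
-2 -4 9 3 → min -4
-4 9 3 5 → min -4
9 3 5 11 → min 3
3 5 11 14 → min 3
5 11 14 -5 → min -5
11 14 -5 1 → min -5
14 -5 1 -8 → min -8  ≤ -8 ✓
-5 1 -8 5 → min -8  ≤ -8 ✓
1 -8 5 4 → min -8  ≤ -8 ✓
-8 5 4 -1 → min -8  ≤ -8 ✓
5 4 -1 -8 → min -8  ≤ -8 ✓
5 windows satisfy the condition.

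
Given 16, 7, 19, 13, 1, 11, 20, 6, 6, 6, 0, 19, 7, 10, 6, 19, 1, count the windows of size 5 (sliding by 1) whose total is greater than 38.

10

16 7 19 13 1 → sum 56  > 38 ✓
7 19 13 1 11 → sum 51  > 38 ✓
19 13 1 11 20 → sum 64  > 38 ✓
13 1 11 20 6 → sum 51  > 38 ✓
1 11 20 6 6 → sum 44  > 38 ✓
11 20 6 6 6 → sum 49  > 38 ✓
20 6 6 6 0 → sum 38
6 6 6 0 19 → sum 37
6 6 0 19 7 → sum 38
6 0 19 7 10 → sum 42  > 38 ✓
0 19 7 10 6 → sum 42  > 38 ✓
19 7 10 6 19 → sum 61  > 38 ✓
7 10 6 19 1 → sum 43  > 38 ✓
10 windows satisfy the condition.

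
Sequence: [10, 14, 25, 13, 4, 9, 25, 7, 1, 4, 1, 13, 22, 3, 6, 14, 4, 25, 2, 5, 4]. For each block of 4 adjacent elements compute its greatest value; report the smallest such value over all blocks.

Each size-4 window and its max:
[10, 14, 25, 13] → max 25
[14, 25, 13, 4] → max 25
[25, 13, 4, 9] → max 25
[13, 4, 9, 25] → max 25
[4, 9, 25, 7] → max 25
[9, 25, 7, 1] → max 25
[25, 7, 1, 4] → max 25
[7, 1, 4, 1] → max 7
[1, 4, 1, 13] → max 13
[4, 1, 13, 22] → max 22
[1, 13, 22, 3] → max 22
[13, 22, 3, 6] → max 22
[22, 3, 6, 14] → max 22
[3, 6, 14, 4] → max 14
[6, 14, 4, 25] → max 25
[14, 4, 25, 2] → max 25
[4, 25, 2, 5] → max 25
[25, 2, 5, 4] → max 25
Smallest of these is 7.

7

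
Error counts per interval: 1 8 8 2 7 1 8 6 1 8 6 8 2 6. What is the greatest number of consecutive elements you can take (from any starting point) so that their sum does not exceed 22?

[1] sum 1 len 1
[1, 8] sum 9 len 2
[1, 8, 8] sum 17 len 3
[1, 8, 8, 2] sum 19 len 4
[8, 2, 7] sum 17 len 3
[8, 2, 7, 1] sum 18 len 4
[2, 7, 1, 8] sum 18 len 4
[7, 1, 8, 6] sum 22 len 4
[1, 8, 6, 1] sum 16 len 4
[6, 1, 8] sum 15 len 3
[6, 1, 8, 6] sum 21 len 4
[8, 6, 8] sum 22 len 3
[6, 8, 2] sum 16 len 3
[6, 8, 2, 6] sum 22 len 4
Longest length seen: 4.

4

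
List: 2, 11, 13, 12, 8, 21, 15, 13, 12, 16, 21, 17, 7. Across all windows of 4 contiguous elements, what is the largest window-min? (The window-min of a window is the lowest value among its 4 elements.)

2 11 13 12 → min 2
11 13 12 8 → min 8
13 12 8 21 → min 8
12 8 21 15 → min 8
8 21 15 13 → min 8
21 15 13 12 → min 12
15 13 12 16 → min 12
13 12 16 21 → min 12
12 16 21 17 → min 12
16 21 17 7 → min 7
Largest of these is 12.

12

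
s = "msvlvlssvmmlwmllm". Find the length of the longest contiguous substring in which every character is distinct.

add m: [m] len 1
add s: [m, s] len 2
add v: [m, s, v] len 3
add l: [m, s, v, l] len 4
add v (repeat v, move left end past it): [l, v] len 2
add l (repeat l, move left end past it): [v, l] len 2
add s: [v, l, s] len 3
add s (repeat s, move left end past it): [s] len 1
add v: [s, v] len 2
add m: [s, v, m] len 3
add m (repeat m, move left end past it): [m] len 1
add l: [m, l] len 2
add w: [m, l, w] len 3
add m (repeat m, move left end past it): [l, w, m] len 3
add l (repeat l, move left end past it): [w, m, l] len 3
add l (repeat l, move left end past it): [l] len 1
add m: [l, m] len 2
Longest all-distinct length: 4.

4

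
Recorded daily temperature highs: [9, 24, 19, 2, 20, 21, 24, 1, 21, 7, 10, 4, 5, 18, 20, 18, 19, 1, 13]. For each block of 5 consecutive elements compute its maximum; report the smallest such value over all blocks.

(9, 24, 19, 2, 20) → max 24
(24, 19, 2, 20, 21) → max 24
(19, 2, 20, 21, 24) → max 24
(2, 20, 21, 24, 1) → max 24
(20, 21, 24, 1, 21) → max 24
(21, 24, 1, 21, 7) → max 24
(24, 1, 21, 7, 10) → max 24
(1, 21, 7, 10, 4) → max 21
(21, 7, 10, 4, 5) → max 21
(7, 10, 4, 5, 18) → max 18
(10, 4, 5, 18, 20) → max 20
(4, 5, 18, 20, 18) → max 20
(5, 18, 20, 18, 19) → max 20
(18, 20, 18, 19, 1) → max 20
(20, 18, 19, 1, 13) → max 20
Smallest of these is 18.

18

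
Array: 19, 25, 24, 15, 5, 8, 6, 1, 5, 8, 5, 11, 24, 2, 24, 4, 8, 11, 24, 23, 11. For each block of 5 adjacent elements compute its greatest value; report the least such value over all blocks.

Window maxs for each of the 17 positions:
19 25 24 15 5 → max 25
25 24 15 5 8 → max 25
24 15 5 8 6 → max 24
15 5 8 6 1 → max 15
5 8 6 1 5 → max 8
8 6 1 5 8 → max 8
6 1 5 8 5 → max 8
1 5 8 5 11 → max 11
5 8 5 11 24 → max 24
8 5 11 24 2 → max 24
5 11 24 2 24 → max 24
11 24 2 24 4 → max 24
24 2 24 4 8 → max 24
2 24 4 8 11 → max 24
24 4 8 11 24 → max 24
4 8 11 24 23 → max 24
8 11 24 23 11 → max 24
Least of these is 8.

8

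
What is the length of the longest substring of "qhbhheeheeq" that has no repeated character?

[q] len 1
[q, h] len 2
[q, h, b] len 3
[b, h] len 2
[h] len 1
[h, e] len 2
[e] len 1
[e, h] len 2
[h, e] len 2
[e] len 1
[e, q] len 2
Longest all-distinct length: 3.

3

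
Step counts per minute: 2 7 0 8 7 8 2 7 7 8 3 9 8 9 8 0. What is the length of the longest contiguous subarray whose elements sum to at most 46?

8

add 2: [2] sum 2, len 1
add 7: [2, 7] sum 9, len 2
add 0: [2, 7, 0] sum 9, len 3
add 8: [2, 7, 0, 8] sum 17, len 4
add 7: [2, 7, 0, 8, 7] sum 24, len 5
add 8: [2, 7, 0, 8, 7, 8] sum 32, len 6
add 2: [2, 7, 0, 8, 7, 8, 2] sum 34, len 7
add 7: [2, 7, 0, 8, 7, 8, 2, 7] sum 41, len 8
add 7: [7, 0, 8, 7, 8, 2, 7, 7] sum 46, len 8
add 8: [7, 8, 2, 7, 7, 8] sum 39, len 6
add 3: [7, 8, 2, 7, 7, 8, 3] sum 42, len 7
add 9: [8, 2, 7, 7, 8, 3, 9] sum 44, len 7
add 8: [2, 7, 7, 8, 3, 9, 8] sum 44, len 7
add 9: [7, 8, 3, 9, 8, 9] sum 44, len 6
add 8: [8, 3, 9, 8, 9, 8] sum 45, len 6
add 0: [8, 3, 9, 8, 9, 8, 0] sum 45, len 7
Longest length seen: 8.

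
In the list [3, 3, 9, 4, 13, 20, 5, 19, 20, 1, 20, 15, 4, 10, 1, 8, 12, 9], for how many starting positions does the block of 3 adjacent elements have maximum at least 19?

[3, 3, 9] → max 9
[3, 9, 4] → max 9
[9, 4, 13] → max 13
[4, 13, 20] → max 20  ≥ 19 ✓
[13, 20, 5] → max 20  ≥ 19 ✓
[20, 5, 19] → max 20  ≥ 19 ✓
[5, 19, 20] → max 20  ≥ 19 ✓
[19, 20, 1] → max 20  ≥ 19 ✓
[20, 1, 20] → max 20  ≥ 19 ✓
[1, 20, 15] → max 20  ≥ 19 ✓
[20, 15, 4] → max 20  ≥ 19 ✓
[15, 4, 10] → max 15
[4, 10, 1] → max 10
[10, 1, 8] → max 10
[1, 8, 12] → max 12
[8, 12, 9] → max 12
8 windows satisfy the condition.

8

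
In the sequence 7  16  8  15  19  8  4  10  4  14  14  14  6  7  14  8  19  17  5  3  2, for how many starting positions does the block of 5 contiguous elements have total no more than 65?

16

[7, 16, 8, 15, 19] → sum 65  ≤ 65 ✓
[16, 8, 15, 19, 8] → sum 66
[8, 15, 19, 8, 4] → sum 54  ≤ 65 ✓
[15, 19, 8, 4, 10] → sum 56  ≤ 65 ✓
[19, 8, 4, 10, 4] → sum 45  ≤ 65 ✓
[8, 4, 10, 4, 14] → sum 40  ≤ 65 ✓
[4, 10, 4, 14, 14] → sum 46  ≤ 65 ✓
[10, 4, 14, 14, 14] → sum 56  ≤ 65 ✓
[4, 14, 14, 14, 6] → sum 52  ≤ 65 ✓
[14, 14, 14, 6, 7] → sum 55  ≤ 65 ✓
[14, 14, 6, 7, 14] → sum 55  ≤ 65 ✓
[14, 6, 7, 14, 8] → sum 49  ≤ 65 ✓
[6, 7, 14, 8, 19] → sum 54  ≤ 65 ✓
[7, 14, 8, 19, 17] → sum 65  ≤ 65 ✓
[14, 8, 19, 17, 5] → sum 63  ≤ 65 ✓
[8, 19, 17, 5, 3] → sum 52  ≤ 65 ✓
[19, 17, 5, 3, 2] → sum 46  ≤ 65 ✓
16 windows satisfy the condition.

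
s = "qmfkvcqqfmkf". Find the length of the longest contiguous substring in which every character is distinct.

6

add q: [q] len 1
add m: [q, m] len 2
add f: [q, m, f] len 3
add k: [q, m, f, k] len 4
add v: [q, m, f, k, v] len 5
add c: [q, m, f, k, v, c] len 6
add q (repeat q, move left end past it): [m, f, k, v, c, q] len 6
add q (repeat q, move left end past it): [q] len 1
add f: [q, f] len 2
add m: [q, f, m] len 3
add k: [q, f, m, k] len 4
add f (repeat f, move left end past it): [m, k, f] len 3
Longest all-distinct length: 6.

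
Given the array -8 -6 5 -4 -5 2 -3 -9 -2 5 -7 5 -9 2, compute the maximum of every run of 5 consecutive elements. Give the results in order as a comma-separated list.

[-8, -6, 5, -4, -5] → max 5
[-6, 5, -4, -5, 2] → max 5
[5, -4, -5, 2, -3] → max 5
[-4, -5, 2, -3, -9] → max 2
[-5, 2, -3, -9, -2] → max 2
[2, -3, -9, -2, 5] → max 5
[-3, -9, -2, 5, -7] → max 5
[-9, -2, 5, -7, 5] → max 5
[-2, 5, -7, 5, -9] → max 5
[5, -7, 5, -9, 2] → max 5

5, 5, 5, 2, 2, 5, 5, 5, 5, 5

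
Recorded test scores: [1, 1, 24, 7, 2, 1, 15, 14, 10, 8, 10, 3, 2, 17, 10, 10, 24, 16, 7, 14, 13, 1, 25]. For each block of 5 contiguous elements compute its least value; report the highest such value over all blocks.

[1, 1, 24, 7, 2] → min 1
[1, 24, 7, 2, 1] → min 1
[24, 7, 2, 1, 15] → min 1
[7, 2, 1, 15, 14] → min 1
[2, 1, 15, 14, 10] → min 1
[1, 15, 14, 10, 8] → min 1
[15, 14, 10, 8, 10] → min 8
[14, 10, 8, 10, 3] → min 3
[10, 8, 10, 3, 2] → min 2
[8, 10, 3, 2, 17] → min 2
[10, 3, 2, 17, 10] → min 2
[3, 2, 17, 10, 10] → min 2
[2, 17, 10, 10, 24] → min 2
[17, 10, 10, 24, 16] → min 10
[10, 10, 24, 16, 7] → min 7
[10, 24, 16, 7, 14] → min 7
[24, 16, 7, 14, 13] → min 7
[16, 7, 14, 13, 1] → min 1
[7, 14, 13, 1, 25] → min 1
Highest of these is 10.

10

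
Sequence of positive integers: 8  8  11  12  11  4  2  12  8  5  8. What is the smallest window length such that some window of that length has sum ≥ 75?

9

add 8: running sum 8 < 75
add 8: running sum 16 < 75
add 11: running sum 27 < 75
add 12: running sum 39 < 75
add 11: running sum 50 < 75
add 4: running sum 54 < 75
add 2: running sum 56 < 75
add 12: running sum 68 < 75
add 8: shortest ending here [8, 8, 11, 12, 11, 4, 2, 12, 8] sum 76, len 9
add 5: shortest ending here [8, 8, 11, 12, 11, 4, 2, 12, 8, 5] sum 81, len 10
add 8: shortest ending here [8, 11, 12, 11, 4, 2, 12, 8, 5, 8] sum 81, len 10
Shortest qualifying length: 9.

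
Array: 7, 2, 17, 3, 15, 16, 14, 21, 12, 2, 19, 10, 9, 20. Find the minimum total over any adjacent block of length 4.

29

[7, 2, 17, 3] → sum 29
[2, 17, 3, 15] → sum 37
[17, 3, 15, 16] → sum 51
[3, 15, 16, 14] → sum 48
[15, 16, 14, 21] → sum 66
[16, 14, 21, 12] → sum 63
[14, 21, 12, 2] → sum 49
[21, 12, 2, 19] → sum 54
[12, 2, 19, 10] → sum 43
[2, 19, 10, 9] → sum 40
[19, 10, 9, 20] → sum 58
Minimum of these is 29.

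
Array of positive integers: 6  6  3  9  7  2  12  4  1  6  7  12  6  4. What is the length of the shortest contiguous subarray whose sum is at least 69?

11

add 6: running sum 6 < 69
add 6: running sum 12 < 69
add 3: running sum 15 < 69
add 9: running sum 24 < 69
add 7: running sum 31 < 69
add 2: running sum 33 < 69
add 12: running sum 45 < 69
add 4: running sum 49 < 69
add 1: running sum 50 < 69
add 6: running sum 56 < 69
add 7: running sum 63 < 69
add 12: shortest ending here [6, 3, 9, 7, 2, 12, 4, 1, 6, 7, 12] sum 69, len 11
add 6: shortest ending here [3, 9, 7, 2, 12, 4, 1, 6, 7, 12, 6] sum 69, len 11
add 4: shortest ending here [9, 7, 2, 12, 4, 1, 6, 7, 12, 6, 4] sum 70, len 11
Shortest qualifying length: 11.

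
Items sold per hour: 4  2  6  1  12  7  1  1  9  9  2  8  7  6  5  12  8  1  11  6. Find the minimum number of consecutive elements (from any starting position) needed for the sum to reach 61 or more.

Extend right; whenever the sum reaches 61, record the length and shrink from the left:
add 4: running sum 4 < 61
add 2: running sum 6 < 61
add 6: running sum 12 < 61
add 1: running sum 13 < 61
add 12: running sum 25 < 61
add 7: running sum 32 < 61
add 1: running sum 33 < 61
add 1: running sum 34 < 61
add 9: running sum 43 < 61
add 9: running sum 52 < 61
add 2: running sum 54 < 61
add 8: shortest ending here [4, 2, 6, 1, 12, 7, 1, 1, 9, 9, 2, 8] sum 62, len 12
add 7: shortest ending here [6, 1, 12, 7, 1, 1, 9, 9, 2, 8, 7] sum 63, len 11
add 6: shortest ending here [12, 7, 1, 1, 9, 9, 2, 8, 7, 6] sum 62, len 10
add 5: shortest ending here [12, 7, 1, 1, 9, 9, 2, 8, 7, 6, 5] sum 67, len 11
add 12: shortest ending here [7, 1, 1, 9, 9, 2, 8, 7, 6, 5, 12] sum 67, len 11
add 8: shortest ending here [9, 9, 2, 8, 7, 6, 5, 12, 8] sum 66, len 9
add 1: shortest ending here [9, 9, 2, 8, 7, 6, 5, 12, 8, 1] sum 67, len 10
add 11: shortest ending here [9, 2, 8, 7, 6, 5, 12, 8, 1, 11] sum 69, len 10
add 6: shortest ending here [8, 7, 6, 5, 12, 8, 1, 11, 6] sum 64, len 9
Shortest qualifying length: 9.

9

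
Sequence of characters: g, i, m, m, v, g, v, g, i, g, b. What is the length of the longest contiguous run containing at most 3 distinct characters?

[g] 1 distinct, len 1
[g, i] 2 distinct, len 2
[g, i, m] 3 distinct, len 3
[g, i, m, m] 3 distinct, len 4
[i, m, m, v] 3 distinct, len 4
[m, m, v, g] 3 distinct, len 4
[m, m, v, g, v] 3 distinct, len 5
[m, m, v, g, v, g] 3 distinct, len 6
[v, g, v, g, i] 3 distinct, len 5
[v, g, v, g, i, g] 3 distinct, len 6
[g, i, g, b] 3 distinct, len 4
Longest length with ≤3 distinct: 6.

6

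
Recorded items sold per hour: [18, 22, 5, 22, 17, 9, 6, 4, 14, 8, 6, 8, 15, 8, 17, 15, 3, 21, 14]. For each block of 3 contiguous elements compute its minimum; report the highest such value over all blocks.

9

(18, 22, 5) → min 5
(22, 5, 22) → min 5
(5, 22, 17) → min 5
(22, 17, 9) → min 9
(17, 9, 6) → min 6
(9, 6, 4) → min 4
(6, 4, 14) → min 4
(4, 14, 8) → min 4
(14, 8, 6) → min 6
(8, 6, 8) → min 6
(6, 8, 15) → min 6
(8, 15, 8) → min 8
(15, 8, 17) → min 8
(8, 17, 15) → min 8
(17, 15, 3) → min 3
(15, 3, 21) → min 3
(3, 21, 14) → min 3
Highest of these is 9.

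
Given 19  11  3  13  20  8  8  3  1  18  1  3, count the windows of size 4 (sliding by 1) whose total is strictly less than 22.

(19, 11, 3, 13) → sum 46
(11, 3, 13, 20) → sum 47
(3, 13, 20, 8) → sum 44
(13, 20, 8, 8) → sum 49
(20, 8, 8, 3) → sum 39
(8, 8, 3, 1) → sum 20  < 22 ✓
(8, 3, 1, 18) → sum 30
(3, 1, 18, 1) → sum 23
(1, 18, 1, 3) → sum 23
1 window satisfy the condition.

1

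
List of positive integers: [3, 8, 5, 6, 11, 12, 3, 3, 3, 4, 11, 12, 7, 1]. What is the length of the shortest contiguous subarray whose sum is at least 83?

12

Extend right; whenever the sum reaches 83, record the length and shrink from the left:
add 3: running sum 3 < 83
add 8: running sum 11 < 83
add 5: running sum 16 < 83
add 6: running sum 22 < 83
add 11: running sum 33 < 83
add 12: running sum 45 < 83
add 3: running sum 48 < 83
add 3: running sum 51 < 83
add 3: running sum 54 < 83
add 4: running sum 58 < 83
add 11: running sum 69 < 83
add 12: running sum 81 < 83
add 7: shortest ending here [8, 5, 6, 11, 12, 3, 3, 3, 4, 11, 12, 7] sum 85, len 12
add 1: shortest ending here [8, 5, 6, 11, 12, 3, 3, 3, 4, 11, 12, 7, 1] sum 86, len 13
Shortest qualifying length: 12.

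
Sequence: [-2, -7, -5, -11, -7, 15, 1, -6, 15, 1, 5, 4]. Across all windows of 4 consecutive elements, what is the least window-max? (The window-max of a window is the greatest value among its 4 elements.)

-2 -7 -5 -11 → max -2
-7 -5 -11 -7 → max -5
-5 -11 -7 15 → max 15
-11 -7 15 1 → max 15
-7 15 1 -6 → max 15
15 1 -6 15 → max 15
1 -6 15 1 → max 15
-6 15 1 5 → max 15
15 1 5 4 → max 15
Least of these is -5.

-5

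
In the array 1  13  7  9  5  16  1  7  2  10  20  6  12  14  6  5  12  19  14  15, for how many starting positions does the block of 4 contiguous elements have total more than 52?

[1, 13, 7, 9] → sum 30
[13, 7, 9, 5] → sum 34
[7, 9, 5, 16] → sum 37
[9, 5, 16, 1] → sum 31
[5, 16, 1, 7] → sum 29
[16, 1, 7, 2] → sum 26
[1, 7, 2, 10] → sum 20
[7, 2, 10, 20] → sum 39
[2, 10, 20, 6] → sum 38
[10, 20, 6, 12] → sum 48
[20, 6, 12, 14] → sum 52
[6, 12, 14, 6] → sum 38
[12, 14, 6, 5] → sum 37
[14, 6, 5, 12] → sum 37
[6, 5, 12, 19] → sum 42
[5, 12, 19, 14] → sum 50
[12, 19, 14, 15] → sum 60  > 52 ✓
1 window satisfy the condition.

1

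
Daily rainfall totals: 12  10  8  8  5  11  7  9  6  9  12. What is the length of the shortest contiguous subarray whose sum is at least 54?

6

add 12: running sum 12 < 54
add 10: running sum 22 < 54
add 8: running sum 30 < 54
add 8: running sum 38 < 54
add 5: running sum 43 < 54
add 11: shortest ending here [12, 10, 8, 8, 5, 11] sum 54, len 6
add 7: shortest ending here [12, 10, 8, 8, 5, 11, 7] sum 61, len 7
add 9: shortest ending here [10, 8, 8, 5, 11, 7, 9] sum 58, len 7
add 6: shortest ending here [8, 8, 5, 11, 7, 9, 6] sum 54, len 7
add 9: shortest ending here [8, 5, 11, 7, 9, 6, 9] sum 55, len 7
add 12: shortest ending here [11, 7, 9, 6, 9, 12] sum 54, len 6
Shortest qualifying length: 6.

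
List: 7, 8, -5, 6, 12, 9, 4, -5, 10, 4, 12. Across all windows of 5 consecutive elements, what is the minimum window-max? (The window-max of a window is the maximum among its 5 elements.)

Each size-5 window and its max:
7 8 -5 6 12 → max 12
8 -5 6 12 9 → max 12
-5 6 12 9 4 → max 12
6 12 9 4 -5 → max 12
12 9 4 -5 10 → max 12
9 4 -5 10 4 → max 10
4 -5 10 4 12 → max 12
Minimum of these is 10.

10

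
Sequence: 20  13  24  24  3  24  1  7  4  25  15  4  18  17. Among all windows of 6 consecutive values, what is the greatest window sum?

Each size-6 window and its sum:
(20, 13, 24, 24, 3, 24) → sum 108
(13, 24, 24, 3, 24, 1) → sum 89
(24, 24, 3, 24, 1, 7) → sum 83
(24, 3, 24, 1, 7, 4) → sum 63
(3, 24, 1, 7, 4, 25) → sum 64
(24, 1, 7, 4, 25, 15) → sum 76
(1, 7, 4, 25, 15, 4) → sum 56
(7, 4, 25, 15, 4, 18) → sum 73
(4, 25, 15, 4, 18, 17) → sum 83
Greatest of these is 108.

108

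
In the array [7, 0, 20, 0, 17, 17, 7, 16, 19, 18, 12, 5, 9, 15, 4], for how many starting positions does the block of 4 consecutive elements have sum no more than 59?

7 0 20 0 → sum 27  ≤ 59 ✓
0 20 0 17 → sum 37  ≤ 59 ✓
20 0 17 17 → sum 54  ≤ 59 ✓
0 17 17 7 → sum 41  ≤ 59 ✓
17 17 7 16 → sum 57  ≤ 59 ✓
17 7 16 19 → sum 59  ≤ 59 ✓
7 16 19 18 → sum 60
16 19 18 12 → sum 65
19 18 12 5 → sum 54  ≤ 59 ✓
18 12 5 9 → sum 44  ≤ 59 ✓
12 5 9 15 → sum 41  ≤ 59 ✓
5 9 15 4 → sum 33  ≤ 59 ✓
10 windows satisfy the condition.

10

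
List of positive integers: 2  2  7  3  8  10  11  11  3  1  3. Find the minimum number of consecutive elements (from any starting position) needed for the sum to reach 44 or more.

add 2: running sum 2 < 44
add 2: running sum 4 < 44
add 7: running sum 11 < 44
add 3: running sum 14 < 44
add 8: running sum 22 < 44
add 10: running sum 32 < 44
add 11: running sum 43 < 44
add 11: shortest ending here [7, 3, 8, 10, 11, 11] sum 50, len 6
add 3: shortest ending here [3, 8, 10, 11, 11, 3] sum 46, len 6
add 1: shortest ending here [8, 10, 11, 11, 3, 1] sum 44, len 6
add 3: shortest ending here [8, 10, 11, 11, 3, 1, 3] sum 47, len 7
Shortest qualifying length: 6.

6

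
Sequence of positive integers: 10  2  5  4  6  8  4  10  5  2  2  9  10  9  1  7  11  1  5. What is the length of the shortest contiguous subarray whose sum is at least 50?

8

add 10: running sum 10 < 50
add 2: running sum 12 < 50
add 5: running sum 17 < 50
add 4: running sum 21 < 50
add 6: running sum 27 < 50
add 8: running sum 35 < 50
add 4: running sum 39 < 50
add 10: running sum 49 < 50
end 8: [10, 2, 5, 4, 6, 8, 4, 10, 5] sum 54, len 9
end 9: [10, 2, 5, 4, 6, 8, 4, 10, 5, 2] sum 56, len 10
end 10: [10, 2, 5, 4, 6, 8, 4, 10, 5, 2, 2] sum 58, len 11
end 11: [4, 6, 8, 4, 10, 5, 2, 2, 9] sum 50, len 9
end 12: [8, 4, 10, 5, 2, 2, 9, 10] sum 50, len 8
end 13: [4, 10, 5, 2, 2, 9, 10, 9] sum 51, len 8
end 14: [4, 10, 5, 2, 2, 9, 10, 9, 1] sum 52, len 9
end 15: [10, 5, 2, 2, 9, 10, 9, 1, 7] sum 55, len 9
end 16: [2, 2, 9, 10, 9, 1, 7, 11] sum 51, len 8
end 17: [2, 9, 10, 9, 1, 7, 11, 1] sum 50, len 8
end 18: [9, 10, 9, 1, 7, 11, 1, 5] sum 53, len 8
Shortest qualifying length: 8.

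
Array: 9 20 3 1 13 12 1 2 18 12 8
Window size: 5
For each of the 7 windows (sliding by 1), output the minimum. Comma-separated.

9 20 3 1 13 → min 1
20 3 1 13 12 → min 1
3 1 13 12 1 → min 1
1 13 12 1 2 → min 1
13 12 1 2 18 → min 1
12 1 2 18 12 → min 1
1 2 18 12 8 → min 1

1, 1, 1, 1, 1, 1, 1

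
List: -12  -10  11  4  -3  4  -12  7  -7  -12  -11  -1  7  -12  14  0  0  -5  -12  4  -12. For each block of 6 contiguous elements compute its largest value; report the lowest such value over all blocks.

4

Each size-6 window and its max:
-12 -10 11 4 -3 4 → max 11
-10 11 4 -3 4 -12 → max 11
11 4 -3 4 -12 7 → max 11
4 -3 4 -12 7 -7 → max 7
-3 4 -12 7 -7 -12 → max 7
4 -12 7 -7 -12 -11 → max 7
-12 7 -7 -12 -11 -1 → max 7
7 -7 -12 -11 -1 7 → max 7
-7 -12 -11 -1 7 -12 → max 7
-12 -11 -1 7 -12 14 → max 14
-11 -1 7 -12 14 0 → max 14
-1 7 -12 14 0 0 → max 14
7 -12 14 0 0 -5 → max 14
-12 14 0 0 -5 -12 → max 14
14 0 0 -5 -12 4 → max 14
0 0 -5 -12 4 -12 → max 4
Lowest of these is 4.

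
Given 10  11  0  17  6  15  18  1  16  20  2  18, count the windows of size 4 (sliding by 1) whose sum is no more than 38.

3

10 11 0 17 → sum 38  ≤ 38 ✓
11 0 17 6 → sum 34  ≤ 38 ✓
0 17 6 15 → sum 38  ≤ 38 ✓
17 6 15 18 → sum 56
6 15 18 1 → sum 40
15 18 1 16 → sum 50
18 1 16 20 → sum 55
1 16 20 2 → sum 39
16 20 2 18 → sum 56
3 windows satisfy the condition.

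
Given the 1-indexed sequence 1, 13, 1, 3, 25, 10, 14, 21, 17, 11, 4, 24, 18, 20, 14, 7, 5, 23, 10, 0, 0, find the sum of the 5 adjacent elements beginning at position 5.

Elements at indices 5..9: 25, 10, 14, 21, 17
sum(25, 10, 14, 21, 17) = 87

87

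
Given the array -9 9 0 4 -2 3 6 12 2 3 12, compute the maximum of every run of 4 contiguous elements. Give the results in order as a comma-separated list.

(-9, 9, 0, 4) → max 9
(9, 0, 4, -2) → max 9
(0, 4, -2, 3) → max 4
(4, -2, 3, 6) → max 6
(-2, 3, 6, 12) → max 12
(3, 6, 12, 2) → max 12
(6, 12, 2, 3) → max 12
(12, 2, 3, 12) → max 12

9, 9, 4, 6, 12, 12, 12, 12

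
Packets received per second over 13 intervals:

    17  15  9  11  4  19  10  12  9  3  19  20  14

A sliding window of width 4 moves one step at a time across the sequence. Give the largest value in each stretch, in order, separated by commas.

17, 15, 19, 19, 19, 19, 12, 19, 20, 20

(17, 15, 9, 11) → max 17
(15, 9, 11, 4) → max 15
(9, 11, 4, 19) → max 19
(11, 4, 19, 10) → max 19
(4, 19, 10, 12) → max 19
(19, 10, 12, 9) → max 19
(10, 12, 9, 3) → max 12
(12, 9, 3, 19) → max 19
(9, 3, 19, 20) → max 20
(3, 19, 20, 14) → max 20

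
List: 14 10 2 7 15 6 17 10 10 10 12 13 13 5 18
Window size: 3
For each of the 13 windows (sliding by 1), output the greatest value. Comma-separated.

14, 10, 15, 15, 17, 17, 17, 10, 12, 13, 13, 13, 18

(14, 10, 2) → max 14
(10, 2, 7) → max 10
(2, 7, 15) → max 15
(7, 15, 6) → max 15
(15, 6, 17) → max 17
(6, 17, 10) → max 17
(17, 10, 10) → max 17
(10, 10, 10) → max 10
(10, 10, 12) → max 12
(10, 12, 13) → max 13
(12, 13, 13) → max 13
(13, 13, 5) → max 13
(13, 5, 18) → max 18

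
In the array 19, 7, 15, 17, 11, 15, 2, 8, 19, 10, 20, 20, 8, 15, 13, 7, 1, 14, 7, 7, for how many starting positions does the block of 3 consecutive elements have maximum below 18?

[19, 7, 15] → max 19
[7, 15, 17] → max 17  < 18 ✓
[15, 17, 11] → max 17  < 18 ✓
[17, 11, 15] → max 17  < 18 ✓
[11, 15, 2] → max 15  < 18 ✓
[15, 2, 8] → max 15  < 18 ✓
[2, 8, 19] → max 19
[8, 19, 10] → max 19
[19, 10, 20] → max 20
[10, 20, 20] → max 20
[20, 20, 8] → max 20
[20, 8, 15] → max 20
[8, 15, 13] → max 15  < 18 ✓
[15, 13, 7] → max 15  < 18 ✓
[13, 7, 1] → max 13  < 18 ✓
[7, 1, 14] → max 14  < 18 ✓
[1, 14, 7] → max 14  < 18 ✓
[14, 7, 7] → max 14  < 18 ✓
11 windows satisfy the condition.

11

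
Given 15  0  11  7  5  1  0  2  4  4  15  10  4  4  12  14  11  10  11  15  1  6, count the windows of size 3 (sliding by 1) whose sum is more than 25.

[15, 0, 11] → sum 26  > 25 ✓
[0, 11, 7] → sum 18
[11, 7, 5] → sum 23
[7, 5, 1] → sum 13
[5, 1, 0] → sum 6
[1, 0, 2] → sum 3
[0, 2, 4] → sum 6
[2, 4, 4] → sum 10
[4, 4, 15] → sum 23
[4, 15, 10] → sum 29  > 25 ✓
[15, 10, 4] → sum 29  > 25 ✓
[10, 4, 4] → sum 18
[4, 4, 12] → sum 20
[4, 12, 14] → sum 30  > 25 ✓
[12, 14, 11] → sum 37  > 25 ✓
[14, 11, 10] → sum 35  > 25 ✓
[11, 10, 11] → sum 32  > 25 ✓
[10, 11, 15] → sum 36  > 25 ✓
[11, 15, 1] → sum 27  > 25 ✓
[15, 1, 6] → sum 22
9 windows satisfy the condition.

9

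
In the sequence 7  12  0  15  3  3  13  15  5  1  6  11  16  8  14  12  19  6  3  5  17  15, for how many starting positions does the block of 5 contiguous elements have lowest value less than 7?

16

[7, 12, 0, 15, 3] → min 0  < 7 ✓
[12, 0, 15, 3, 3] → min 0  < 7 ✓
[0, 15, 3, 3, 13] → min 0  < 7 ✓
[15, 3, 3, 13, 15] → min 3  < 7 ✓
[3, 3, 13, 15, 5] → min 3  < 7 ✓
[3, 13, 15, 5, 1] → min 1  < 7 ✓
[13, 15, 5, 1, 6] → min 1  < 7 ✓
[15, 5, 1, 6, 11] → min 1  < 7 ✓
[5, 1, 6, 11, 16] → min 1  < 7 ✓
[1, 6, 11, 16, 8] → min 1  < 7 ✓
[6, 11, 16, 8, 14] → min 6  < 7 ✓
[11, 16, 8, 14, 12] → min 8
[16, 8, 14, 12, 19] → min 8
[8, 14, 12, 19, 6] → min 6  < 7 ✓
[14, 12, 19, 6, 3] → min 3  < 7 ✓
[12, 19, 6, 3, 5] → min 3  < 7 ✓
[19, 6, 3, 5, 17] → min 3  < 7 ✓
[6, 3, 5, 17, 15] → min 3  < 7 ✓
16 windows satisfy the condition.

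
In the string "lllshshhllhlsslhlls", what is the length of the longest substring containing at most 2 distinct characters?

6

[l] 1 distinct, len 1
[l, l] 1 distinct, len 2
[l, l, l] 1 distinct, len 3
[l, l, l, s] 2 distinct, len 4
[s, h] 2 distinct, len 2
[s, h, s] 2 distinct, len 3
[s, h, s, h] 2 distinct, len 4
[s, h, s, h, h] 2 distinct, len 5
[h, h, l] 2 distinct, len 3
[h, h, l, l] 2 distinct, len 4
[h, h, l, l, h] 2 distinct, len 5
[h, h, l, l, h, l] 2 distinct, len 6
[l, s] 2 distinct, len 2
[l, s, s] 2 distinct, len 3
[l, s, s, l] 2 distinct, len 4
[l, h] 2 distinct, len 2
[l, h, l] 2 distinct, len 3
[l, h, l, l] 2 distinct, len 4
[l, l, s] 2 distinct, len 3
Longest length with ≤2 distinct: 6.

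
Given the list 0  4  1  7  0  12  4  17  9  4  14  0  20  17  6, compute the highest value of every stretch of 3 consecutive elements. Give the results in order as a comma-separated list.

0 4 1 → max 4
4 1 7 → max 7
1 7 0 → max 7
7 0 12 → max 12
0 12 4 → max 12
12 4 17 → max 17
4 17 9 → max 17
17 9 4 → max 17
9 4 14 → max 14
4 14 0 → max 14
14 0 20 → max 20
0 20 17 → max 20
20 17 6 → max 20

4, 7, 7, 12, 12, 17, 17, 17, 14, 14, 20, 20, 20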